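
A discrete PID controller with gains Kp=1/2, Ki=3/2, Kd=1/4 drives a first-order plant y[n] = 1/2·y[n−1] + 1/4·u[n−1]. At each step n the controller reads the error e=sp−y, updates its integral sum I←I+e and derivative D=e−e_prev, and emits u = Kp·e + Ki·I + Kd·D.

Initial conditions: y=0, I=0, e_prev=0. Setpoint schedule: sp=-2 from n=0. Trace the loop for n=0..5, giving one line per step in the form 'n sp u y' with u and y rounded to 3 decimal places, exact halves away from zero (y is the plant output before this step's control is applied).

(exact arithmetic carried between steps; '≈' marks a value shown rounded to 6 d.p. or computed from one; I and e_prev carry over from the previous line; the table rounds u and y to 3 d.p., halves away from zero)
n=0: y=0, sp=-2, e=sp−y=-2; I=-2, D=e−e_prev=-2; u=1/2·(-2)+3/2·(-2)+1/4·(-2)=-4.5; next y=1/2·0+1/4·(-4.5)=-1.125
n=1: y=-1.125, sp=-2, e=sp−y=-0.875; I=-2.875, D=e−e_prev=1.125; u=1/2·(-0.875)+3/2·(-2.875)+1/4·1.125=-4.46875; next y=1/2·(-1.125)+1/4·(-4.46875)≈-1.679688
n=2: y≈-1.679688, sp=-2, e=sp−y≈-0.320313; I≈-3.195313, D=e−e_prev≈0.554688; u=1/2·(-0.320313)+3/2·(-3.195313)+1/4·0.554688≈-4.814453; next y=1/2·(-1.679688)+1/4·(-4.814453)≈-2.043457
n=3: y≈-2.043457, sp=-2, e=sp−y≈0.043457; I≈-3.151855, D=e−e_prev≈0.363770; u=1/2·0.043457+3/2·(-3.151855)+1/4·0.363770≈-4.615112; next y=1/2·(-2.043457)+1/4·(-4.615112)≈-2.175507
n=4: y≈-2.175507, sp=-2, e=sp−y≈0.175507; I≈-2.976349, D=e−e_prev≈0.132050; u=1/2·0.175507+3/2·(-2.976349)+1/4·0.132050≈-4.343758; next y=1/2·(-2.175507)+1/4·(-4.343758)≈-2.173693
n=5: y≈-2.173693, sp=-2, e=sp−y≈0.173693; I≈-2.802656, D=e−e_prev≈-0.001814; u=1/2·0.173693+3/2·(-2.802656)+1/4·(-0.001814)≈-4.117591; next y=1/2·(-2.173693)+1/4·(-4.117591)≈-2.116244

0 -2 -4.500 0.000
1 -2 -4.469 -1.125
2 -2 -4.814 -1.680
3 -2 -4.615 -2.043
4 -2 -4.344 -2.176
5 -2 -4.118 -2.174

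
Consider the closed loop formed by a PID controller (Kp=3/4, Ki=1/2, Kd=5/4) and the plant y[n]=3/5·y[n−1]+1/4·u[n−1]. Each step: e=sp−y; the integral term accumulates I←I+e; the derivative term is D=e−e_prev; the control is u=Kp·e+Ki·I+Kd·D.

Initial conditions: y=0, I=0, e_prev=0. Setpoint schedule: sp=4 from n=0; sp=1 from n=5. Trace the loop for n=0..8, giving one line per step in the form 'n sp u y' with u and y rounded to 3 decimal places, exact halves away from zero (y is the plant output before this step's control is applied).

(exact arithmetic carried between steps; '≈' marks a value shown rounded to 6 d.p. or computed from one; I and e_prev carry over from the previous line; the table rounds u and y to 3 d.p., halves away from zero)
n=0: y=0, sp=4, e=sp−y=4; I=4, D=e−e_prev=4; u=3/4·4+1/2·4+5/4·4=10; next y=3/5·0+1/4·10=2.5
n=1: y=2.5, sp=4, e=sp−y=1.5; I=5.5, D=e−e_prev=-2.5; u=3/4·1.5+1/2·5.5+5/4·(-2.5)=0.75; next y=3/5·2.5+1/4·0.75=1.6875
n=2: y=1.6875, sp=4, e=sp−y=2.3125; I=7.8125, D=e−e_prev=0.8125; u=3/4·2.3125+1/2·7.8125+5/4·0.8125=6.65625; next y=3/5·1.6875+1/4·6.65625≈2.676563
n=3: y≈2.676563, sp=4, e=sp−y≈1.323438; I≈9.135938, D=e−e_prev≈-0.989063; u=3/4·1.323438+1/2·9.135938+5/4·(-0.989063)≈4.324219; next y=3/5·2.676563+1/4·4.324219≈2.686992
n=4: y≈2.686992, sp=4, e=sp−y≈1.313008; I≈10.448945, D=e−e_prev≈-0.010430; u=3/4·1.313008+1/2·10.448945+5/4·(-0.010430)≈6.196191; next y=3/5·2.686992+1/4·6.196191≈3.161243
n=5: y≈3.161243, sp=1, e=sp−y≈-2.161243; I≈8.287702, D=e−e_prev≈-3.474251; u=3/4·(-2.161243)+1/2·8.287702+5/4·(-3.474251)≈-1.819895; next y=3/5·3.161243+1/4·(-1.819895)≈1.441772
n=6: y≈1.441772, sp=1, e=sp−y≈-0.441772; I≈7.845930, D=e−e_prev≈1.719471; u=3/4·(-0.441772)+1/2·7.845930+5/4·1.719471≈5.740975; next y=3/5·1.441772+1/4·5.740975≈2.300307
n=7: y≈2.300307, sp=1, e=sp−y≈-1.300307; I≈6.545623, D=e−e_prev≈-0.858535; u=3/4·(-1.300307)+1/2·6.545623+5/4·(-0.858535)≈1.224413; next y=3/5·2.300307+1/4·1.224413≈1.686287
n=8: y≈1.686287, sp=1, e=sp−y≈-0.686287; I≈5.859336, D=e−e_prev≈0.614020; u=3/4·(-0.686287)+1/2·5.859336+5/4·0.614020≈3.182477; next y=3/5·1.686287+1/4·3.182477≈1.807392

0 4 10.000 0.000
1 4 0.750 2.500
2 4 6.656 1.688
3 4 4.324 2.677
4 4 6.196 2.687
5 1 -1.820 3.161
6 1 5.741 1.442
7 1 1.224 2.300
8 1 3.182 1.686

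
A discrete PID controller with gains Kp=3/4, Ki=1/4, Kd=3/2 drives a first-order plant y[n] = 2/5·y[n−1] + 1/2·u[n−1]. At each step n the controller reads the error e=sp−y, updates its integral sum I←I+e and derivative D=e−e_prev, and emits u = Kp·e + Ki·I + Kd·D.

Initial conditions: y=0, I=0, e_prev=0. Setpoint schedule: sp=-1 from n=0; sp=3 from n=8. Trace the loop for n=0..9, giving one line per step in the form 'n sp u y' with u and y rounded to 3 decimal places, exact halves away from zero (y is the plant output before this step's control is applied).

(exact arithmetic carried between steps; '≈' marks a value shown rounded to 6 d.p. or computed from one; I and e_prev carry over from the previous line; the table rounds u and y to 3 d.p., halves away from zero)
n=0: y=0, sp=-1, e=sp−y=-1; I=-1, D=e−e_prev=-1; u=3/4·(-1)+1/4·(-1)+3/2·(-1)=-2.5; next y=2/5·0+1/2·(-2.5)=-1.25
n=1: y=-1.25, sp=-1, e=sp−y=0.25; I=-0.75, D=e−e_prev=1.25; u=3/4·0.25+1/4·(-0.75)+3/2·1.25=1.875; next y=2/5·(-1.25)+1/2·1.875=0.4375
n=2: y=0.4375, sp=-1, e=sp−y=-1.4375; I=-2.1875, D=e−e_prev=-1.6875; u=3/4·(-1.4375)+1/4·(-2.1875)+3/2·(-1.6875)=-4.15625; next y=2/5·0.4375+1/2·(-4.15625)=-1.903125
n=3: y=-1.903125, sp=-1, e=sp−y=0.903125; I=-1.284375, D=e−e_prev=2.340625; u=3/4·0.903125+1/4·(-1.284375)+3/2·2.340625≈3.867188; next y=2/5·(-1.903125)+1/2·3.867188≈1.172344
n=4: y≈1.172344, sp=-1, e=sp−y≈-2.172344; I≈-3.456719, D=e−e_prev≈-3.075469; u=3/4·(-2.172344)+1/4·(-3.456719)+3/2·(-3.075469)≈-7.106641; next y=2/5·1.172344+1/2·(-7.106641)≈-3.084383
n=5: y≈-3.084383, sp=-1, e=sp−y≈2.084383; I≈-1.372336, D=e−e_prev≈4.256727; u=3/4·2.084383+1/4·(-1.372336)+3/2·4.256727≈7.605293; next y=2/5·(-3.084383)+1/2·7.605293≈2.568893
n=6: y≈2.568893, sp=-1, e=sp−y≈-3.568893; I≈-4.941229, D=e−e_prev≈-5.653276; u=3/4·(-3.568893)+1/4·(-4.941229)+3/2·(-5.653276)≈-12.391892; next y=2/5·2.568893+1/2·(-12.391892)≈-5.168388
n=7: y≈-5.168388, sp=-1, e=sp−y≈4.168388; I≈-0.772841, D=e−e_prev≈7.737282; u=3/4·4.168388+1/4·(-0.772841)+3/2·7.737282≈14.539004; next y=2/5·(-5.168388)+1/2·14.539004≈5.202147
n=8: y≈5.202147, sp=3, e=sp−y≈-2.202147; I≈-2.974987, D=e−e_prev≈-6.370535; u=3/4·(-2.202147)+1/4·(-2.974987)+3/2·(-6.370535)≈-11.951159; next y=2/5·5.202147+1/2·(-11.951159)≈-3.894721
n=9: y≈-3.894721, sp=3, e=sp−y≈6.894721; I≈3.919734, D=e−e_prev≈9.096868; u=3/4·6.894721+1/4·3.919734+3/2·9.096868≈19.796276; next y=2/5·(-3.894721)+1/2·19.796276≈8.340249

0 -1 -2.500 0.000
1 -1 1.875 -1.250
2 -1 -4.156 0.438
3 -1 3.867 -1.903
4 -1 -7.107 1.172
5 -1 7.605 -3.084
6 -1 -12.392 2.569
7 -1 14.539 -5.168
8 3 -11.951 5.202
9 3 19.796 -3.895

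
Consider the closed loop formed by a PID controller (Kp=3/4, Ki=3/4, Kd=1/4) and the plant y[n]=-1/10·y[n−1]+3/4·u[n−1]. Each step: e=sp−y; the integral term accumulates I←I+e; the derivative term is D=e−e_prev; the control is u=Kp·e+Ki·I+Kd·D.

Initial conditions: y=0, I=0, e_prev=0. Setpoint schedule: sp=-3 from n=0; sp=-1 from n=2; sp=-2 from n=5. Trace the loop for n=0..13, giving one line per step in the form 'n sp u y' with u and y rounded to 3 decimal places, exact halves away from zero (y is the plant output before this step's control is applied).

0 -3 -5.250 0.000
1 -3 0.141 -3.938
2 -1 -4.405 0.499
3 -1 1.822 -3.354
4 -1 -6.223 1.702
5 -2 2.709 -4.838
6 -2 -9.415 2.515
7 -2 6.236 -7.313
8 -2 -14.499 5.408
9 -2 12.566 -11.415
10 -2 -23.045 10.566
11 -2 23.612 -18.340
12 -2 -37.655 19.543
13 -2 42.701 -30.196

(exact arithmetic carried between steps; '≈' marks a value shown rounded to 6 d.p. or computed from one; I and e_prev carry over from the previous line; the table rounds u and y to 3 d.p., halves away from zero)
n=0: y=0, sp=-3, e=sp−y=-3; I=-3, D=e−e_prev=-3; u=3/4·(-3)+3/4·(-3)+1/4·(-3)=-5.25; next y=-1/10·0+3/4·(-5.25)=-3.9375
n=1: y=-3.9375, sp=-3, e=sp−y=0.9375; I=-2.0625, D=e−e_prev=3.9375; u=3/4·0.9375+3/4·(-2.0625)+1/4·3.9375=0.140625; next y=-1/10·(-3.9375)+3/4·0.140625≈0.499219
n=2: y≈0.499219, sp=-1, e=sp−y≈-1.499219; I≈-3.561719, D=e−e_prev≈-2.436719; u=3/4·(-1.499219)+3/4·(-3.561719)+1/4·(-2.436719)≈-4.404883; next y=-1/10·0.499219+3/4·(-4.404883)≈-3.353584
n=3: y≈-3.353584, sp=-1, e=sp−y≈2.353584; I≈-1.208135, D=e−e_prev≈3.852803; u=3/4·2.353584+3/4·(-1.208135)+1/4·3.852803≈1.822288; next y=-1/10·(-3.353584)+3/4·1.822288≈1.702074
n=4: y≈1.702074, sp=-1, e=sp−y≈-2.702074; I≈-3.910209, D=e−e_prev≈-5.055658; u=3/4·(-2.702074)+3/4·(-3.910209)+1/4·(-5.055658)≈-6.223127; next y=-1/10·1.702074+3/4·(-6.223127)≈-4.837552
n=5: y≈-4.837552, sp=-2, e=sp−y≈2.837552; I≈-1.072656, D=e−e_prev≈5.539627; u=3/4·2.837552+3/4·(-1.072656)+1/4·5.539627≈2.708579; next y=-1/10·(-4.837552)+3/4·2.708579≈2.515189
n=6: y≈2.515189, sp=-2, e=sp−y≈-4.515189; I≈-5.587846, D=e−e_prev≈-7.352742; u=3/4·(-4.515189)+3/4·(-5.587846)+1/4·(-7.352742)≈-9.415462; next y=-1/10·2.515189+3/4·(-9.415462)≈-7.313115
n=7: y≈-7.313115, sp=-2, e=sp−y≈5.313115; I≈-0.274731, D=e−e_prev≈9.828304; u=3/4·5.313115+3/4·(-0.274731)+1/4·9.828304≈6.235865; next y=-1/10·(-7.313115)+3/4·6.235865≈5.408210
n=8: y≈5.408210, sp=-2, e=sp−y≈-7.408210; I≈-7.682940, D=e−e_prev≈-12.721325; u=3/4·(-7.408210)+3/4·(-7.682940)+1/4·(-12.721325)≈-14.498694; next y=-1/10·5.408210+3/4·(-14.498694)≈-11.414842
n=9: y≈-11.414842, sp=-2, e=sp−y≈9.414842; I≈1.731901, D=e−e_prev≈16.823052; u=3/4·9.414842+3/4·1.731901+1/4·16.823052≈12.565820; next y=-1/10·(-11.414842)+3/4·12.565820≈10.565849
n=10: y≈10.565849, sp=-2, e=sp−y≈-12.565849; I≈-10.833948, D=e−e_prev≈-21.980691; u=3/4·(-12.565849)+3/4·(-10.833948)+1/4·(-21.980691)≈-23.045020; next y=-1/10·10.565849+3/4·(-23.045020)≈-18.340350
n=11: y≈-18.340350, sp=-2, e=sp−y≈16.340350; I≈5.506402, D=e−e_prev≈28.906199; u=3/4·16.340350+3/4·5.506402+1/4·28.906199≈23.611614; next y=-1/10·(-18.340350)+3/4·23.611614≈19.542746
n=12: y≈19.542746, sp=-2, e=sp−y≈-21.542746; I≈-16.036343, D=e−e_prev≈-37.883096; u=3/4·(-21.542746)+3/4·(-16.036343)+1/4·(-37.883096)≈-37.655091; next y=-1/10·19.542746+3/4·(-37.655091)≈-30.195593
n=13: y≈-30.195593, sp=-2, e=sp−y≈28.195593; I≈12.159249, D=e−e_prev≈49.738338; u=3/4·28.195593+3/4·12.159249+1/4·49.738338≈42.700716; next y=-1/10·(-30.195593)+3/4·42.700716≈35.045096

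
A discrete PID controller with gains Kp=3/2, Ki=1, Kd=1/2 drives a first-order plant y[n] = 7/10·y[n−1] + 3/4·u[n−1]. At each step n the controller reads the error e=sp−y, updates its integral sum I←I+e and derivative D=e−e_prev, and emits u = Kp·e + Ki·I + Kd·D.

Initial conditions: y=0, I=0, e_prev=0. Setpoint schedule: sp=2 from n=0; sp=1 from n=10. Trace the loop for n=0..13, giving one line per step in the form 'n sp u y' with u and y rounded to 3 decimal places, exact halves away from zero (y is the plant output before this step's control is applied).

0 2 6.000 0.000
1 2 -6.500 4.500
2 2 11.925 -1.725
3 2 -15.846 7.736
4 2 25.765 -6.469
5 2 -36.662 14.795
6 2 56.980 -17.140
7 2 -83.479 30.737
8 2 127.213 -41.093
9 2 -188.822 66.645
10 1 282.232 -94.965
11 1 -422.598 145.198
12 1 634.809 -215.310
13 1 -951.234 325.390

(exact arithmetic carried between steps; '≈' marks a value shown rounded to 6 d.p. or computed from one; I and e_prev carry over from the previous line; the table rounds u and y to 3 d.p., halves away from zero)
n=0: y=0, sp=2, e=sp−y=2; I=2, D=e−e_prev=2; u=3/2·2+1·2+1/2·2=6; next y=7/10·0+3/4·6=4.5
n=1: y=4.5, sp=2, e=sp−y=-2.5; I=-0.5, D=e−e_prev=-4.5; u=3/2·(-2.5)+1·(-0.5)+1/2·(-4.5)=-6.5; next y=7/10·4.5+3/4·(-6.5)=-1.725
n=2: y=-1.725, sp=2, e=sp−y=3.725; I=3.225, D=e−e_prev=6.225; u=3/2·3.725+1·3.225+1/2·6.225=11.925; next y=7/10·(-1.725)+3/4·11.925=7.73625
n=3: y=7.73625, sp=2, e=sp−y=-5.73625; I=-2.51125, D=e−e_prev=-9.46125; u=3/2·(-5.73625)+1·(-2.51125)+1/2·(-9.46125)=-15.84625; next y=7/10·7.73625+3/4·(-15.84625)≈-6.469313
n=4: y≈-6.469313, sp=2, e=sp−y≈8.469313; I≈5.958063, D=e−e_prev≈14.205563; u=3/2·8.469313+1·5.958063+1/2·14.205563≈25.764813; next y=7/10·(-6.469313)+3/4·25.764813≈14.795091
n=5: y≈14.795091, sp=2, e=sp−y≈-12.795091; I≈-6.837028, D=e−e_prev≈-21.264403; u=3/2·(-12.795091)+1·(-6.837028)+1/2·(-21.264403)≈-36.661866; next y=7/10·14.795091+3/4·(-36.661866)≈-17.139836
n=6: y≈-17.139836, sp=2, e=sp−y≈19.139836; I≈12.302808, D=e−e_prev≈31.934926; u=3/2·19.139836+1·12.302808+1/2·31.934926≈56.980025; next y=7/10·(-17.139836)+3/4·56.980025≈30.737133
n=7: y≈30.737133, sp=2, e=sp−y≈-28.737133; I≈-16.434326, D=e−e_prev≈-47.876969; u=3/2·(-28.737133)+1·(-16.434326)+1/2·(-47.876969)≈-83.478510; next y=7/10·30.737133+3/4·(-83.478510)≈-41.092889
n=8: y≈-41.092889, sp=2, e=sp−y≈43.092889; I≈26.658564, D=e−e_prev≈71.830023; u=3/2·43.092889+1·26.658564+1/2·71.830023≈127.212909; next y=7/10·(-41.092889)+3/4·127.212909≈66.644659
n=9: y≈66.644659, sp=2, e=sp−y≈-64.644659; I≈-37.986096, D=e−e_prev≈-107.737549; u=3/2·(-64.644659)+1·(-37.986096)+1/2·(-107.737549)≈-188.821859; next y=7/10·66.644659+3/4·(-188.821859)≈-94.965133
n=10: y≈-94.965133, sp=1, e=sp−y≈95.965133; I≈57.979037, D=e−e_prev≈160.609792; u=3/2·95.965133+1·57.979037+1/2·160.609792≈282.231632; next y=7/10·(-94.965133)+3/4·282.231632≈145.198131
n=11: y≈145.198131, sp=1, e=sp−y≈-144.198131; I≈-86.219094, D=e−e_prev≈-240.163264; u=3/2·(-144.198131)+1·(-86.219094)+1/2·(-240.163264)≈-422.597923; next y=7/10·145.198131+3/4·(-422.597923)≈-215.309750
n=12: y≈-215.309750, sp=1, e=sp−y≈216.309750; I≈130.090656, D=e−e_prev≈360.507881; u=3/2·216.309750+1·130.090656+1/2·360.507881≈634.809222; next y=7/10·(-215.309750)+3/4·634.809222≈325.390091
n=13: y≈325.390091, sp=1, e=sp−y≈-324.390091; I≈-194.299435, D=e−e_prev≈-540.699841; u=3/2·(-324.390091)+1·(-194.299435)+1/2·(-540.699841)≈-951.234493; next y=7/10·325.390091+3/4·(-951.234493)≈-485.652806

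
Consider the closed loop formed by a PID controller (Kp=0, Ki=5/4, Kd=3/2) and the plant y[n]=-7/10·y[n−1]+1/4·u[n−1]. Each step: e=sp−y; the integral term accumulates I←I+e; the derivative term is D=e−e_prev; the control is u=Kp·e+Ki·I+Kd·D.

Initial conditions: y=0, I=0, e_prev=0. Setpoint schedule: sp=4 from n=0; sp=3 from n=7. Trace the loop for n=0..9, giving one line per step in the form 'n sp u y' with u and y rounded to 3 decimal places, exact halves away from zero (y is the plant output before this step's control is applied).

0 4 11.000 0.000
1 4 2.438 2.750
2 4 19.305 -1.316
3 4 0.429 5.747
4 4 35.413 -3.916
5 4 -11.841 11.594
6 4 64.276 -11.076
7 3 -49.606 23.822
8 3 123.688 -29.077
9 3 -136.536 51.276

(exact arithmetic carried between steps; '≈' marks a value shown rounded to 6 d.p. or computed from one; I and e_prev carry over from the previous line; the table rounds u and y to 3 d.p., halves away from zero)
n=0: y=0, sp=4, e=sp−y=4; I=4, D=e−e_prev=4; u=0·4+5/4·4+3/2·4=11; next y=-7/10·0+1/4·11=2.75
n=1: y=2.75, sp=4, e=sp−y=1.25; I=5.25, D=e−e_prev=-2.75; u=0·1.25+5/4·5.25+3/2·(-2.75)=2.4375; next y=-7/10·2.75+1/4·2.4375=-1.315625
n=2: y=-1.315625, sp=4, e=sp−y=5.315625; I=10.565625, D=e−e_prev=4.065625; u=0·5.315625+5/4·10.565625+3/2·4.065625≈19.305469; next y=-7/10·(-1.315625)+1/4·19.305469≈5.747305
n=3: y≈5.747305, sp=4, e=sp−y≈-1.747305; I≈8.818320, D=e−e_prev≈-7.062930; u=0·(-1.747305)+5/4·8.818320+3/2·(-7.062930)≈0.428506; next y=-7/10·5.747305+1/4·0.428506≈-3.915987
n=4: y≈-3.915987, sp=4, e=sp−y≈7.915987; I≈16.734307, D=e−e_prev≈9.663292; u=0·7.915987+5/4·16.734307+3/2·9.663292≈35.412821; next y=-7/10·(-3.915987)+1/4·35.412821≈11.594396
n=5: y≈11.594396, sp=4, e=sp−y≈-7.594396; I≈9.139911, D=e−e_prev≈-15.510383; u=0·(-7.594396)+5/4·9.139911+3/2·(-15.510383)≈-11.840685; next y=-7/10·11.594396+1/4·(-11.840685)≈-11.076249
n=6: y≈-11.076249, sp=4, e=sp−y≈15.076249; I≈24.216160, D=e−e_prev≈22.670645; u=0·15.076249+5/4·24.216160+3/2·22.670645≈64.276167; next y=-7/10·(-11.076249)+1/4·64.276167≈23.822416
n=7: y≈23.822416, sp=3, e=sp−y≈-20.822416; I≈3.393744, D=e−e_prev≈-35.898664; u=0·(-20.822416)+5/4·3.393744+3/2·(-35.898664)≈-49.605816; next y=-7/10·23.822416+1/4·(-49.605816)≈-29.077145
n=8: y≈-29.077145, sp=3, e=sp−y≈32.077145; I≈35.470889, D=e−e_prev≈52.899561; u=0·32.077145+5/4·35.470889+3/2·52.899561≈123.687953; next y=-7/10·(-29.077145)+1/4·123.687953≈51.275990
n=9: y≈51.275990, sp=3, e=sp−y≈-48.275990; I≈-12.805101, D=e−e_prev≈-80.353135; u=0·(-48.275990)+5/4·(-12.805101)+3/2·(-80.353135)≈-136.536078; next y=-7/10·51.275990+1/4·(-136.536078)≈-70.027212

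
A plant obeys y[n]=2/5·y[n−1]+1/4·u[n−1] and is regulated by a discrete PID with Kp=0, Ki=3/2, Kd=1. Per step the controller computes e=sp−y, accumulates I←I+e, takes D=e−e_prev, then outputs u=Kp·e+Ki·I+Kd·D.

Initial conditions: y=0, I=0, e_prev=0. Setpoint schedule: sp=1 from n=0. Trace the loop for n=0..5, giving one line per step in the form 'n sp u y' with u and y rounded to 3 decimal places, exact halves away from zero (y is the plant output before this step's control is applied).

(exact arithmetic carried between steps; '≈' marks a value shown rounded to 6 d.p. or computed from one; I and e_prev carry over from the previous line; the table rounds u and y to 3 d.p., halves away from zero)
n=0: y=0, sp=1, e=sp−y=1; I=1, D=e−e_prev=1; u=0·1+3/2·1+1·1=2.5; next y=2/5·0+1/4·2.5=0.625
n=1: y=0.625, sp=1, e=sp−y=0.375; I=1.375, D=e−e_prev=-0.625; u=0·0.375+3/2·1.375+1·(-0.625)=1.4375; next y=2/5·0.625+1/4·1.4375=0.609375
n=2: y=0.609375, sp=1, e=sp−y=0.390625; I=1.765625, D=e−e_prev=0.015625; u=0·0.390625+3/2·1.765625+1·0.015625≈2.664063; next y=2/5·0.609375+1/4·2.664063≈0.909766
n=3: y≈0.909766, sp=1, e=sp−y≈0.090234; I≈1.855859, D=e−e_prev≈-0.300391; u=0·0.090234+3/2·1.855859+1·(-0.300391)≈2.483398; next y=2/5·0.909766+1/4·2.483398≈0.984756
n=4: y≈0.984756, sp=1, e=sp−y≈0.015244; I≈1.871104, D=e−e_prev≈-0.074990; u=0·0.015244+3/2·1.871104+1·(-0.074990)≈2.731665; next y=2/5·0.984756+1/4·2.731665≈1.076819
n=5: y≈1.076819, sp=1, e=sp−y≈-0.076819; I≈1.794285, D=e−e_prev≈-0.092063; u=0·(-0.076819)+3/2·1.794285+1·(-0.092063)≈2.599365; next y=2/5·1.076819+1/4·2.599365≈1.080569

0 1 2.500 0.000
1 1 1.438 0.625
2 1 2.664 0.609
3 1 2.483 0.910
4 1 2.732 0.985
5 1 2.599 1.077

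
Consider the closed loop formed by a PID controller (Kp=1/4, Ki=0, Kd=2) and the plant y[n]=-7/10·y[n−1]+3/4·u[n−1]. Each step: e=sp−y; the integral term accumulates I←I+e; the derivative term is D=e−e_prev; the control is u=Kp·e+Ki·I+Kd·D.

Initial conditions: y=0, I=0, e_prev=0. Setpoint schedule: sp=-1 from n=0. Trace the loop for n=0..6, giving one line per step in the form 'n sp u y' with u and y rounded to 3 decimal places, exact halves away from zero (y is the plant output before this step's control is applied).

0 -1 -2.250 0.000
1 -1 3.547 -1.688
2 -1 -12.268 3.841
3 -1 34.186 -11.890
4 -1 -100.445 33.962
5 -1 290.666 -99.108
6 -1 -845.059 287.375

(exact arithmetic carried between steps; '≈' marks a value shown rounded to 6 d.p. or computed from one; I and e_prev carry over from the previous line; the table rounds u and y to 3 d.p., halves away from zero)
n=0: y=0, sp=-1, e=sp−y=-1; I=-1, D=e−e_prev=-1; u=1/4·(-1)+0·(-1)+2·(-1)=-2.25; next y=-7/10·0+3/4·(-2.25)=-1.6875
n=1: y=-1.6875, sp=-1, e=sp−y=0.6875; I=-0.3125, D=e−e_prev=1.6875; u=1/4·0.6875+0·(-0.3125)+2·1.6875=3.546875; next y=-7/10·(-1.6875)+3/4·3.546875≈3.841406
n=2: y≈3.841406, sp=-1, e=sp−y≈-4.841406; I≈-5.153906, D=e−e_prev≈-5.528906; u=1/4·(-4.841406)+0·(-5.153906)+2·(-5.528906)≈-12.268164; next y=-7/10·3.841406+3/4·(-12.268164)≈-11.890107
n=3: y≈-11.890107, sp=-1, e=sp−y≈10.890107; I≈5.736201, D=e−e_prev≈15.731514; u=1/4·10.890107+0·5.736201+2·15.731514≈34.185554; next y=-7/10·(-11.890107)+3/4·34.185554≈33.962241
n=4: y≈33.962241, sp=-1, e=sp−y≈-34.962241; I≈-29.226040, D=e−e_prev≈-45.852348; u=1/4·(-34.962241)+0·(-29.226040)+2·(-45.852348)≈-100.445257; next y=-7/10·33.962241+3/4·(-100.445257)≈-99.107511
n=5: y≈-99.107511, sp=-1, e=sp−y≈98.107511; I≈68.881471, D=e−e_prev≈133.069752; u=1/4·98.107511+0·68.881471+2·133.069752≈290.666382; next y=-7/10·(-99.107511)+3/4·290.666382≈287.375044
n=6: y≈287.375044, sp=-1, e=sp−y≈-288.375044; I≈-219.493573, D=e−e_prev≈-386.482555; u=1/4·(-288.375044)+0·(-219.493573)+2·(-386.482555)≈-845.058872; next y=-7/10·287.375044+3/4·(-845.058872)≈-834.956685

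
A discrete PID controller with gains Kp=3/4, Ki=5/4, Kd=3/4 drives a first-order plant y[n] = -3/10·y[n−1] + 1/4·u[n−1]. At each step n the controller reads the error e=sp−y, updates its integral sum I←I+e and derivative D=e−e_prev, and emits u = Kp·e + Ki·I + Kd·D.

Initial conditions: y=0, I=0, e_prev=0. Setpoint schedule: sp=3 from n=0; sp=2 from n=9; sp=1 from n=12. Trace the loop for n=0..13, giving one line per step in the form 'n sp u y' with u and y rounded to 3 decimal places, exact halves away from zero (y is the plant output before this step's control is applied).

(exact arithmetic carried between steps; '≈' marks a value shown rounded to 6 d.p. or computed from one; I and e_prev carry over from the previous line; the table rounds u and y to 3 d.p., halves away from zero)
n=0: y=0, sp=3, e=sp−y=3; I=3, D=e−e_prev=3; u=3/4·3+5/4·3+3/4·3=8.25; next y=-3/10·0+1/4·8.25=2.0625
n=1: y=2.0625, sp=3, e=sp−y=0.9375; I=3.9375, D=e−e_prev=-2.0625; u=3/4·0.9375+5/4·3.9375+3/4·(-2.0625)=4.078125; next y=-3/10·2.0625+1/4·4.078125≈0.400781
n=2: y≈0.400781, sp=3, e=sp−y≈2.599219; I≈6.536719, D=e−e_prev≈1.661719; u=3/4·2.599219+5/4·6.536719+3/4·1.661719≈11.366602; next y=-3/10·0.400781+1/4·11.366602≈2.721416
n=3: y≈2.721416, sp=3, e=sp−y≈0.278584; I≈6.815303, D=e−e_prev≈-2.320635; u=3/4·0.278584+5/4·6.815303+3/4·(-2.320635)≈6.987590; next y=-3/10·2.721416+1/4·6.987590≈0.930473
n=4: y≈0.930473, sp=3, e=sp−y≈2.069527; I≈8.884830, D=e−e_prev≈1.790943; u=3/4·2.069527+5/4·8.884830+3/4·1.790943≈14.001390; next y=-3/10·0.930473+1/4·14.001390≈3.221206
n=5: y≈3.221206, sp=3, e=sp−y≈-0.221206; I≈8.663624, D=e−e_prev≈-2.290733; u=3/4·(-0.221206)+5/4·8.663624+3/4·(-2.290733)≈8.945576; next y=-3/10·3.221206+1/4·8.945576≈1.270032
n=6: y≈1.270032, sp=3, e=sp−y≈1.729968; I≈10.393592, D=e−e_prev≈1.951173; u=3/4·1.729968+5/4·10.393592+3/4·1.951173≈15.752846; next y=-3/10·1.270032+1/4·15.752846≈3.557202
n=7: y≈3.557202, sp=3, e=sp−y≈-0.557202; I≈9.836390, D=e−e_prev≈-2.287169; u=3/4·(-0.557202)+5/4·9.836390+3/4·(-2.287169)≈10.162209; next y=-3/10·3.557202+1/4·10.162209≈1.473392
n=8: y≈1.473392, sp=3, e=sp−y≈1.526608; I≈11.362998, D=e−e_prev≈2.083810; u=3/4·1.526608+5/4·11.362998+3/4·2.083810≈16.911561; next y=-3/10·1.473392+1/4·16.911561≈3.785873
n=9: y≈3.785873, sp=2, e=sp−y≈-1.785873; I≈9.577126, D=e−e_prev≈-3.312481; u=3/4·(-1.785873)+5/4·9.577126+3/4·(-3.312481)≈8.147642; next y=-3/10·3.785873+1/4·8.147642≈0.901149
n=10: y≈0.901149, sp=2, e=sp−y≈1.098851; I≈10.675977, D=e−e_prev≈2.884724; u=3/4·1.098851+5/4·10.675977+3/4·2.884724≈16.332653; next y=-3/10·0.901149+1/4·16.332653≈3.812819
n=11: y≈3.812819, sp=2, e=sp−y≈-1.812819; I≈8.863158, D=e−e_prev≈-2.911670; u=3/4·(-1.812819)+5/4·8.863158+3/4·(-2.911670)≈7.535581; next y=-3/10·3.812819+1/4·7.535581≈0.740050
n=12: y≈0.740050, sp=1, e=sp−y≈0.259950; I≈9.123109, D=e−e_prev≈2.072769; u=3/4·0.259950+5/4·9.123109+3/4·2.072769≈13.153425; next y=-3/10·0.740050+1/4·13.153425≈3.066341
n=13: y≈3.066341, sp=1, e=sp−y≈-2.066341; I≈7.056767, D=e−e_prev≈-2.326292; u=3/4·(-2.066341)+5/4·7.056767+3/4·(-2.326292)≈5.526484; next y=-3/10·3.066341+1/4·5.526484≈0.461719

0 3 8.250 0.000
1 3 4.078 2.063
2 3 11.367 0.401
3 3 6.988 2.721
4 3 14.001 0.930
5 3 8.946 3.221
6 3 15.753 1.270
7 3 10.162 3.557
8 3 16.912 1.473
9 2 8.148 3.786
10 2 16.333 0.901
11 2 7.536 3.813
12 1 13.153 0.740
13 1 5.526 3.066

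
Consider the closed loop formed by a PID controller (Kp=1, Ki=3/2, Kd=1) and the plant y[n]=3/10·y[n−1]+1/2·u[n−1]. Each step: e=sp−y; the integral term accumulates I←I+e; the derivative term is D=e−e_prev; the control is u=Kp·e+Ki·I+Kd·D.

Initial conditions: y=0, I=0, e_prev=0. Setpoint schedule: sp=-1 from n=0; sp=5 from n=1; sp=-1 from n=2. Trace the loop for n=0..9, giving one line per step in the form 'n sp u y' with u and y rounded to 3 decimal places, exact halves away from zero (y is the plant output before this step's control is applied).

(exact arithmetic carried between steps; '≈' marks a value shown rounded to 6 d.p. or computed from one; I and e_prev carry over from the previous line; the table rounds u and y to 3 d.p., halves away from zero)
n=0: y=0, sp=-1, e=sp−y=-1; I=-1, D=e−e_prev=-1; u=1·(-1)+3/2·(-1)+1·(-1)=-3.5; next y=3/10·0+1/2·(-3.5)=-1.75
n=1: y=-1.75, sp=5, e=sp−y=6.75; I=5.75, D=e−e_prev=7.75; u=1·6.75+3/2·5.75+1·7.75=23.125; next y=3/10·(-1.75)+1/2·23.125=11.0375
n=2: y=11.0375, sp=-1, e=sp−y=-12.0375; I=-6.2875, D=e−e_prev=-18.7875; u=1·(-12.0375)+3/2·(-6.2875)+1·(-18.7875)=-40.25625; next y=3/10·11.0375+1/2·(-40.25625)=-16.816875
n=3: y=-16.816875, sp=-1, e=sp−y=15.816875; I=9.529375, D=e−e_prev=27.854375; u=1·15.816875+3/2·9.529375+1·27.854375≈57.965313; next y=3/10·(-16.816875)+1/2·57.965313≈23.937594
n=4: y≈23.937594, sp=-1, e=sp−y≈-24.937594; I≈-15.408219, D=e−e_prev≈-40.754469; u=1·(-24.937594)+3/2·(-15.408219)+1·(-40.754469)≈-88.804391; next y=3/10·23.937594+1/2·(-88.804391)≈-37.220917
n=5: y≈-37.220917, sp=-1, e=sp−y≈36.220917; I≈20.812698, D=e−e_prev≈61.158511; u=1·36.220917+3/2·20.812698+1·61.158511≈128.598476; next y=3/10·(-37.220917)+1/2·128.598476≈53.132963
n=6: y≈53.132963, sp=-1, e=sp−y≈-54.132963; I≈-33.320264, D=e−e_prev≈-90.353880; u=1·(-54.132963)+3/2·(-33.320264)+1·(-90.353880)≈-194.467239; next y=3/10·53.132963+1/2·(-194.467239)≈-81.293731
n=7: y≈-81.293731, sp=-1, e=sp−y≈80.293731; I≈46.973466, D=e−e_prev≈134.426693; u=1·80.293731+3/2·46.973466+1·134.426693≈285.180624; next y=3/10·(-81.293731)+1/2·285.180624≈118.202193
n=8: y≈118.202193, sp=-1, e=sp−y≈-119.202193; I≈-72.228726, D=e−e_prev≈-199.495923; u=1·(-119.202193)+3/2·(-72.228726)+1·(-199.495923)≈-427.041206; next y=3/10·118.202193+1/2·(-427.041206)≈-178.059945
n=9: y≈-178.059945, sp=-1, e=sp−y≈177.059945; I≈104.831219, D=e−e_prev≈296.262138; u=1·177.059945+3/2·104.831219+1·296.262138≈630.568911; next y=3/10·(-178.059945)+1/2·630.568911≈261.866472

0 -1 -3.500 0.000
1 5 23.125 -1.750
2 -1 -40.256 11.038
3 -1 57.965 -16.817
4 -1 -88.804 23.938
5 -1 128.598 -37.221
6 -1 -194.467 53.133
7 -1 285.181 -81.294
8 -1 -427.041 118.202
9 -1 630.569 -178.060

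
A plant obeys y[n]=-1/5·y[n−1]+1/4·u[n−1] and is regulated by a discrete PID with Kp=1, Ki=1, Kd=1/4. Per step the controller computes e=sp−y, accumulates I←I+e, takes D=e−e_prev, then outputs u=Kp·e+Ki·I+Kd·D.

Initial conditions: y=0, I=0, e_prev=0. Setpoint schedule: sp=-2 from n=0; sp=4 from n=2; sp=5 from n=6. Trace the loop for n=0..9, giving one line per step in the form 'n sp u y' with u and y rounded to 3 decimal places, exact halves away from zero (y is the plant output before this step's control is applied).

(exact arithmetic carried between steps; '≈' marks a value shown rounded to 6 d.p. or computed from one; I and e_prev carry over from the previous line; the table rounds u and y to 3 d.p., halves away from zero)
n=0: y=0, sp=-2, e=sp−y=-2; I=-2, D=e−e_prev=-2; u=1·(-2)+1·(-2)+1/4·(-2)=-4.5; next y=-1/5·0+1/4·(-4.5)=-1.125
n=1: y=-1.125, sp=-2, e=sp−y=-0.875; I=-2.875, D=e−e_prev=1.125; u=1·(-0.875)+1·(-2.875)+1/4·1.125=-3.46875; next y=-1/5·(-1.125)+1/4·(-3.46875)≈-0.642188
n=2: y≈-0.642188, sp=4, e=sp−y≈4.642188; I≈1.767188, D=e−e_prev≈5.517188; u=1·4.642188+1·1.767188+1/4·5.517188≈7.788672; next y=-1/5·(-0.642188)+1/4·7.788672≈2.075605
n=3: y≈2.075605, sp=4, e=sp−y≈1.924395; I≈3.691582, D=e−e_prev≈-2.717793; u=1·1.924395+1·3.691582+1/4·(-2.717793)≈4.936528; next y=-1/5·2.075605+1/4·4.936528≈0.819011
n=4: y≈0.819011, sp=4, e=sp−y≈3.180989; I≈6.872571, D=e−e_prev≈1.256594; u=1·3.180989+1·6.872571+1/4·1.256594≈10.367709; next y=-1/5·0.819011+1/4·10.367709≈2.428125
n=5: y≈2.428125, sp=4, e=sp−y≈1.571875; I≈8.444446, D=e−e_prev≈-1.609114; u=1·1.571875+1·8.444446+1/4·(-1.609114)≈9.614043; next y=-1/5·2.428125+1/4·9.614043≈1.917886
n=6: y≈1.917886, sp=5, e=sp−y≈3.082114; I≈11.526560, D=e−e_prev≈1.510239; u=1·3.082114+1·11.526560+1/4·1.510239≈14.986235; next y=-1/5·1.917886+1/4·14.986235≈3.362982
n=7: y≈3.362982, sp=5, e=sp−y≈1.637018; I≈13.163579, D=e−e_prev≈-1.445096; u=1·1.637018+1·13.163579+1/4·(-1.445096)≈14.439323; next y=-1/5·3.362982+1/4·14.439323≈2.937235
n=8: y≈2.937235, sp=5, e=sp−y≈2.062765; I≈15.226344, D=e−e_prev≈0.425747; u=1·2.062765+1·15.226344+1/4·0.425747≈17.395547; next y=-1/5·2.937235+1/4·17.395547≈3.761440
n=9: y≈3.761440, sp=5, e=sp−y≈1.238560; I≈16.464905, D=e−e_prev≈-0.824205; u=1·1.238560+1·16.464905+1/4·(-0.824205)≈17.497414; next y=-1/5·3.761440+1/4·17.497414≈3.622065

0 -2 -4.500 0.000
1 -2 -3.469 -1.125
2 4 7.789 -0.642
3 4 4.937 2.076
4 4 10.368 0.819
5 4 9.614 2.428
6 5 14.986 1.918
7 5 14.439 3.363
8 5 17.396 2.937
9 5 17.497 3.761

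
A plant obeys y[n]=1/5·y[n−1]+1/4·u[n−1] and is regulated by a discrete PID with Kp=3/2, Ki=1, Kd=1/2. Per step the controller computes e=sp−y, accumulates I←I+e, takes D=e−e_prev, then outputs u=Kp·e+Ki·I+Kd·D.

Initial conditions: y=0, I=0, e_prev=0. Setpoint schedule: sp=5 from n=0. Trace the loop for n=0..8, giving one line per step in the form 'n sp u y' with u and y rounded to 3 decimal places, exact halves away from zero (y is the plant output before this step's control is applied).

(exact arithmetic carried between steps; '≈' marks a value shown rounded to 6 d.p. or computed from one; I and e_prev carry over from the previous line; the table rounds u and y to 3 d.p., halves away from zero)
n=0: y=0, sp=5, e=sp−y=5; I=5, D=e−e_prev=5; u=3/2·5+1·5+1/2·5=15; next y=1/5·0+1/4·15=3.75
n=1: y=3.75, sp=5, e=sp−y=1.25; I=6.25, D=e−e_prev=-3.75; u=3/2·1.25+1·6.25+1/2·(-3.75)=6.25; next y=1/5·3.75+1/4·6.25=2.3125
n=2: y=2.3125, sp=5, e=sp−y=2.6875; I=8.9375, D=e−e_prev=1.4375; u=3/2·2.6875+1·8.9375+1/2·1.4375=13.6875; next y=1/5·2.3125+1/4·13.6875=3.884375
n=3: y=3.884375, sp=5, e=sp−y=1.115625; I=10.053125, D=e−e_prev=-1.571875; u=3/2·1.115625+1·10.053125+1/2·(-1.571875)=10.940625; next y=1/5·3.884375+1/4·10.940625≈3.512031
n=4: y≈3.512031, sp=5, e=sp−y≈1.487969; I≈11.541094, D=e−e_prev≈0.372344; u=3/2·1.487969+1·11.541094+1/2·0.372344≈13.959219; next y=1/5·3.512031+1/4·13.959219≈4.192211
n=5: y≈4.192211, sp=5, e=sp−y≈0.807789; I≈12.348883, D=e−e_prev≈-0.680180; u=3/2·0.807789+1·12.348883+1/2·(-0.680180)≈13.220477; next y=1/5·4.192211+1/4·13.220477≈4.143561
n=6: y≈4.143561, sp=5, e=sp−y≈0.856439; I≈13.205321, D=e−e_prev≈0.048650; u=3/2·0.856439+1·13.205321+1/2·0.048650≈14.514304; next y=1/5·4.143561+1/4·14.514304≈4.457288
n=7: y≈4.457288, sp=5, e=sp−y≈0.542712; I≈13.748033, D=e−e_prev≈-0.313727; u=3/2·0.542712+1·13.748033+1/2·(-0.313727)≈14.405237; next y=1/5·4.457288+1/4·14.405237≈4.492767
n=8: y≈4.492767, sp=5, e=sp−y≈0.507233; I≈14.255266, D=e−e_prev≈-0.035479; u=3/2·0.507233+1·14.255266+1/2·(-0.035479)≈14.998376; next y=1/5·4.492767+1/4·14.998376≈4.648148

0 5 15.000 0.000
1 5 6.250 3.750
2 5 13.688 2.313
3 5 10.941 3.884
4 5 13.959 3.512
5 5 13.220 4.192
6 5 14.514 4.144
7 5 14.405 4.457
8 5 14.998 4.493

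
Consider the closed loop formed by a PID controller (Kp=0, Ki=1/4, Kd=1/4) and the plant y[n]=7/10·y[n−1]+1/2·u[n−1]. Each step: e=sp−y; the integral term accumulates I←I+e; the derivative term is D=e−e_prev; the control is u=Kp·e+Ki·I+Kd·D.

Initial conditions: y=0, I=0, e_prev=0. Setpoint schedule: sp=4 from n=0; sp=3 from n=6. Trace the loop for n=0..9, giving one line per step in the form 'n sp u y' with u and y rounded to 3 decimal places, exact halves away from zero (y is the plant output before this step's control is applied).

(exact arithmetic carried between steps; '≈' marks a value shown rounded to 6 d.p. or computed from one; I and e_prev carry over from the previous line; the table rounds u and y to 3 d.p., halves away from zero)
n=0: y=0, sp=4, e=sp−y=4; I=4, D=e−e_prev=4; u=0·4+1/4·4+1/4·4=2; next y=7/10·0+1/2·2=1
n=1: y=1, sp=4, e=sp−y=3; I=7, D=e−e_prev=-1; u=0·3+1/4·7+1/4·(-1)=1.5; next y=7/10·1+1/2·1.5=1.45
n=2: y=1.45, sp=4, e=sp−y=2.55; I=9.55, D=e−e_prev=-0.45; u=0·2.55+1/4·9.55+1/4·(-0.45)=2.275; next y=7/10·1.45+1/2·2.275=2.1525
n=3: y=2.1525, sp=4, e=sp−y=1.8475; I=11.3975, D=e−e_prev=-0.7025; u=0·1.8475+1/4·11.3975+1/4·(-0.7025)=2.67375; next y=7/10·2.1525+1/2·2.67375=2.843625
n=4: y=2.843625, sp=4, e=sp−y=1.156375; I=12.553875, D=e−e_prev=-0.691125; u=0·1.156375+1/4·12.553875+1/4·(-0.691125)≈2.965688; next y=7/10·2.843625+1/2·2.965688≈3.473381
n=5: y≈3.473381, sp=4, e=sp−y≈0.526619; I≈13.080494, D=e−e_prev≈-0.629756; u=0·0.526619+1/4·13.080494+1/4·(-0.629756)≈3.112684; next y=7/10·3.473381+1/2·3.112684≈3.987709
n=6: y≈3.987709, sp=3, e=sp−y≈-0.987709; I≈12.092785, D=e−e_prev≈-1.514328; u=0·(-0.987709)+1/4·12.092785+1/4·(-1.514328)≈2.644614; next y=7/10·3.987709+1/2·2.644614≈4.113703
n=7: y≈4.113703, sp=3, e=sp−y≈-1.113703; I≈10.979081, D=e−e_prev≈-0.125994; u=0·(-1.113703)+1/4·10.979081+1/4·(-0.125994)≈2.713272; next y=7/10·4.113703+1/2·2.713272≈4.236228
n=8: y≈4.236228, sp=3, e=sp−y≈-1.236228; I≈9.742853, D=e−e_prev≈-0.122525; u=0·(-1.236228)+1/4·9.742853+1/4·(-0.122525)≈2.405082; next y=7/10·4.236228+1/2·2.405082≈4.167901
n=9: y≈4.167901, sp=3, e=sp−y≈-1.167901; I≈8.574952, D=e−e_prev≈0.068327; u=0·(-1.167901)+1/4·8.574952+1/4·0.068327≈2.160820; next y=7/10·4.167901+1/2·2.160820≈3.997941

0 4 2.000 0.000
1 4 1.500 1.000
2 4 2.275 1.450
3 4 2.674 2.153
4 4 2.966 2.844
5 4 3.113 3.473
6 3 2.645 3.988
7 3 2.713 4.114
8 3 2.405 4.236
9 3 2.161 4.168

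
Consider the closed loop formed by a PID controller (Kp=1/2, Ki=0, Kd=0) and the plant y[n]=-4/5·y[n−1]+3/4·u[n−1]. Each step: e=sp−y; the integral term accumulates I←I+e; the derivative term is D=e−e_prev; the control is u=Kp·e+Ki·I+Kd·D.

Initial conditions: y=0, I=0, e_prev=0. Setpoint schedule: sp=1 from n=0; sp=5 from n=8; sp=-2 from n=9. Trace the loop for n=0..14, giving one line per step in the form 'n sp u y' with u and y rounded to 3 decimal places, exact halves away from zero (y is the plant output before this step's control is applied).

0 1 0.500 0.000
1 1 0.313 0.375
2 1 0.533 -0.066
3 1 0.274 0.452
4 1 0.578 -0.156
5 1 0.221 0.559
6 1 0.641 -0.281
7 1 0.147 0.706
8 5 2.727 -0.454
9 -2 -2.204 2.408
10 -2 0.790 -3.580
11 -2 -2.728 3.456
12 -2 1.406 -4.811
13 -2 -3.452 4.903
14 -2 2.256 -6.511

(exact arithmetic carried between steps; '≈' marks a value shown rounded to 6 d.p. or computed from one; I and e_prev carry over from the previous line; the table rounds u and y to 3 d.p., halves away from zero)
n=0: y=0, sp=1, e=sp−y=1; I=1, D=e−e_prev=1; u=1/2·1+0·1+0·1=0.5; next y=-4/5·0+3/4·0.5=0.375
n=1: y=0.375, sp=1, e=sp−y=0.625; I=1.625, D=e−e_prev=-0.375; u=1/2·0.625+0·1.625+0·(-0.375)=0.3125; next y=-4/5·0.375+3/4·0.3125=-0.065625
n=2: y=-0.065625, sp=1, e=sp−y=1.065625; I=2.690625, D=e−e_prev=0.440625; u=1/2·1.065625+0·2.690625+0·0.440625≈0.532813; next y=-4/5·(-0.065625)+3/4·0.532813≈0.452109
n=3: y≈0.452109, sp=1, e=sp−y≈0.547891; I≈3.238516, D=e−e_prev≈-0.517734; u=1/2·0.547891+0·3.238516+0·(-0.517734)≈0.273945; next y=-4/5·0.452109+3/4·0.273945≈-0.156229
n=4: y≈-0.156229, sp=1, e=sp−y≈1.156229; I≈4.394744, D=e−e_prev≈0.608338; u=1/2·1.156229+0·4.394744+0·0.608338≈0.578114; next y=-4/5·(-0.156229)+3/4·0.578114≈0.558569
n=5: y≈0.558569, sp=1, e=sp−y≈0.441431; I≈4.836176, D=e−e_prev≈-0.714797; u=1/2·0.441431+0·4.836176+0·(-0.714797)≈0.220716; next y=-4/5·0.558569+3/4·0.220716≈-0.281318
n=6: y≈-0.281318, sp=1, e=sp−y≈1.281318; I≈6.117494, D=e−e_prev≈0.839887; u=1/2·1.281318+0·6.117494+0·0.839887≈0.640659; next y=-4/5·(-0.281318)+3/4·0.640659≈0.705549
n=7: y≈0.705549, sp=1, e=sp−y≈0.294451; I≈6.411945, D=e−e_prev≈-0.986867; u=1/2·0.294451+0·6.411945+0·(-0.986867)≈0.147226; next y=-4/5·0.705549+3/4·0.147226≈-0.454020
n=8: y≈-0.454020, sp=5, e=sp−y≈5.454020; I≈11.865965, D=e−e_prev≈5.159568; u=1/2·5.454020+0·11.865965+0·5.159568≈2.727010; next y=-4/5·(-0.454020)+3/4·2.727010≈2.408473
n=9: y≈2.408473, sp=-2, e=sp−y≈-4.408473; I≈7.457492, D=e−e_prev≈-9.862493; u=1/2·(-4.408473)+0·7.457492+0·(-9.862493)≈-2.204237; next y=-4/5·2.408473+3/4·(-2.204237)≈-3.579956
n=10: y≈-3.579956, sp=-2, e=sp−y≈1.579956; I≈9.037447, D=e−e_prev≈5.988429; u=1/2·1.579956+0·9.037447+0·5.988429≈0.789978; next y=-4/5·(-3.579956)+3/4·0.789978≈3.456448
n=11: y≈3.456448, sp=-2, e=sp−y≈-5.456448; I≈3.580999, D=e−e_prev≈-7.036404; u=1/2·(-5.456448)+0·3.580999+0·(-7.036404)≈-2.728224; next y=-4/5·3.456448+3/4·(-2.728224)≈-4.811327
n=12: y≈-4.811327, sp=-2, e=sp−y≈2.811327; I≈6.392326, D=e−e_prev≈8.267775; u=1/2·2.811327+0·6.392326+0·8.267775≈1.405663; next y=-4/5·(-4.811327)+3/4·1.405663≈4.903309
n=13: y≈4.903309, sp=-2, e=sp−y≈-6.903309; I≈-0.510983, D=e−e_prev≈-9.714635; u=1/2·(-6.903309)+0·(-0.510983)+0·(-9.714635)≈-3.451654; next y=-4/5·4.903309+3/4·(-3.451654)≈-6.511388
n=14: y≈-6.511388, sp=-2, e=sp−y≈4.511388; I≈4.000405, D=e−e_prev≈11.414697; u=1/2·4.511388+0·4.000405+0·11.414697≈2.255694; next y=-4/5·(-6.511388)+3/4·2.255694≈6.900881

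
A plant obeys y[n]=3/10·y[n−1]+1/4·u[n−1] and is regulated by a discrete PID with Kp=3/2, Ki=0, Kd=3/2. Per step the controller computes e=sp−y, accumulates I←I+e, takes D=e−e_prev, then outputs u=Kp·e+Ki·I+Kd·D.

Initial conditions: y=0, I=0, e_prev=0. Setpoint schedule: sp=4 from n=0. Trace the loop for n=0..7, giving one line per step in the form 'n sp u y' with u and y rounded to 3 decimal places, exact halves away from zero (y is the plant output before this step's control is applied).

(exact arithmetic carried between steps; '≈' marks a value shown rounded to 6 d.p. or computed from one; I and e_prev carry over from the previous line; the table rounds u and y to 3 d.p., halves away from zero)
n=0: y=0, sp=4, e=sp−y=4; I=4, D=e−e_prev=4; u=3/2·4+0·4+3/2·4=12; next y=3/10·0+1/4·12=3
n=1: y=3, sp=4, e=sp−y=1; I=5, D=e−e_prev=-3; u=3/2·1+0·5+3/2·(-3)=-3; next y=3/10·3+1/4·(-3)=0.15
n=2: y=0.15, sp=4, e=sp−y=3.85; I=8.85, D=e−e_prev=2.85; u=3/2·3.85+0·8.85+3/2·2.85=10.05; next y=3/10·0.15+1/4·10.05=2.5575
n=3: y=2.5575, sp=4, e=sp−y=1.4425; I=10.2925, D=e−e_prev=-2.4075; u=3/2·1.4425+0·10.2925+3/2·(-2.4075)=-1.4475; next y=3/10·2.5575+1/4·(-1.4475)=0.405375
n=4: y=0.405375, sp=4, e=sp−y=3.594625; I=13.887125, D=e−e_prev=2.152125; u=3/2·3.594625+0·13.887125+3/2·2.152125=8.620125; next y=3/10·0.405375+1/4·8.620125≈2.276644
n=5: y≈2.276644, sp=4, e=sp−y≈1.723356; I≈15.610481, D=e−e_prev≈-1.871269; u=3/2·1.723356+0·15.610481+3/2·(-1.871269)≈-0.221869; next y=3/10·2.276644+1/4·(-0.221869)≈0.627526
n=6: y≈0.627526, sp=4, e=sp−y≈3.372474; I≈18.982955, D=e−e_prev≈1.649118; u=3/2·3.372474+0·18.982955+3/2·1.649118≈7.532388; next y=3/10·0.627526+1/4·7.532388≈2.071355
n=7: y≈2.071355, sp=4, e=sp−y≈1.928645; I≈20.911601, D=e−e_prev≈-1.443829; u=3/2·1.928645+0·20.911601+3/2·(-1.443829)≈0.727225; next y=3/10·2.071355+1/4·0.727225≈0.803213

0 4 12.000 0.000
1 4 -3.000 3.000
2 4 10.050 0.150
3 4 -1.448 2.558
4 4 8.620 0.405
5 4 -0.222 2.277
6 4 7.532 0.628
7 4 0.727 2.071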